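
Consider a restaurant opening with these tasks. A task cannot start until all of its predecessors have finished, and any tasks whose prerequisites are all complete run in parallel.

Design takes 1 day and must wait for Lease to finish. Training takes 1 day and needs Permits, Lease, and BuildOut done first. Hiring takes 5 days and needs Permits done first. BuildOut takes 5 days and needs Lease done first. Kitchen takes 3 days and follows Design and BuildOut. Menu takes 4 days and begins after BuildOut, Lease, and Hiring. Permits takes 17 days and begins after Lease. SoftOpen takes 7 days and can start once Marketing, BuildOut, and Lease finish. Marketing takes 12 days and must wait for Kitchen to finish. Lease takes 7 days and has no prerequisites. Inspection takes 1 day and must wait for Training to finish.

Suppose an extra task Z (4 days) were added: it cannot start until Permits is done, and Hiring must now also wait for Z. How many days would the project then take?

Originally the project takes 34 days.
With Z inserted, Hiring now waits for max(Permits, Z).
New critical path: Lease→Permits→Z→Hiring→Menu = 7+17+4+5+4 = 37 ⇒ 37 days.

37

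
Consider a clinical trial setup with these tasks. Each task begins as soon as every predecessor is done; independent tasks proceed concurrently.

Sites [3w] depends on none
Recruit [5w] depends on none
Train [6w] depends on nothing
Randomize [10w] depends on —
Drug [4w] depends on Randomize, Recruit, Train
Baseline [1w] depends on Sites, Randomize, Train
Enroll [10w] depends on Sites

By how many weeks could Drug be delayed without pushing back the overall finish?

Critical path: Randomize→Drug = 10+4 = 14, so the finish is 14 weeks.
Drug finishes as early as 14 and must finish by 14.
Slack of Drug = 10 − 10 = 0 weeks.

0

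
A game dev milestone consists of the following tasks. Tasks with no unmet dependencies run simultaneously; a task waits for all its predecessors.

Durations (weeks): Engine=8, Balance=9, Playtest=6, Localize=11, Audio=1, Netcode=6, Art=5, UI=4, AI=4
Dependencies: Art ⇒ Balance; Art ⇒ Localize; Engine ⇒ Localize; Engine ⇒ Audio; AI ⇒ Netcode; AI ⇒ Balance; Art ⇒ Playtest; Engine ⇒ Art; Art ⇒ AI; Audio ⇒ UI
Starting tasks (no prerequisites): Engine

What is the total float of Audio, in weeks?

Critical path: Engine→Art→AI→Balance = 8+5+4+9 = 26, so the finish is 26 weeks.
The longest chain containing Audio totals 13 weeks.
So Audio can slip 22 − 9 = 13 weeks.

13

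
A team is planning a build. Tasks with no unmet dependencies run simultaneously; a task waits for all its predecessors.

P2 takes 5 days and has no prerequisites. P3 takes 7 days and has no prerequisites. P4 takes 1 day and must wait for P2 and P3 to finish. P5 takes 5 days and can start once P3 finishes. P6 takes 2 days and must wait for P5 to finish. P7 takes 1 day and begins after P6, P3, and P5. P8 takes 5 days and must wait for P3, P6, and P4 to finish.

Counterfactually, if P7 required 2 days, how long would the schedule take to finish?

Critical path before the change: P3→P5→P6→P8 = 7+5+2+5 = 19 giving 19 days.
P7 has 4 days of float (longest path through it is 15).
That remains the longest chain; total 19 days.

19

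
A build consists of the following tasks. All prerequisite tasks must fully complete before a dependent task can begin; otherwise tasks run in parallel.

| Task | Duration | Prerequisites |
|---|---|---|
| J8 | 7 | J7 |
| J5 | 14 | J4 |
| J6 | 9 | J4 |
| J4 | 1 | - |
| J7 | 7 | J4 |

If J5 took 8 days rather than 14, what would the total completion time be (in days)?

Baseline: J4→J5 = 1+14 = 15 → 15 days.
Since J5 is critical, the -6 change carries straight to that chain (now 9 days).
New critical path: J4→J7→J8 = 1+7+7 = 15 ⇒ 15 days.

15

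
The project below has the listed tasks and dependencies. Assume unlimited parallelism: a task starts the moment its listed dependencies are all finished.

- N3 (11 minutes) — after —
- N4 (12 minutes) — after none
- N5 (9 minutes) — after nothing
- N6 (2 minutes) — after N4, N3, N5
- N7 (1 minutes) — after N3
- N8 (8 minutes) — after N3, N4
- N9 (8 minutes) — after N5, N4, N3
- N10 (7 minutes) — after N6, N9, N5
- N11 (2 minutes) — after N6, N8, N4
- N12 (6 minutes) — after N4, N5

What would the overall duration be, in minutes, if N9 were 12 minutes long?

As given, the longest chain is N4→N9→N10 = 12+8+7 = 27, so the finish is 27 minutes.
N9 lies on that path, so at 12 minutes the path becomes 31 minutes.
No other chain overtakes it, so the finish is 31 minutes.

31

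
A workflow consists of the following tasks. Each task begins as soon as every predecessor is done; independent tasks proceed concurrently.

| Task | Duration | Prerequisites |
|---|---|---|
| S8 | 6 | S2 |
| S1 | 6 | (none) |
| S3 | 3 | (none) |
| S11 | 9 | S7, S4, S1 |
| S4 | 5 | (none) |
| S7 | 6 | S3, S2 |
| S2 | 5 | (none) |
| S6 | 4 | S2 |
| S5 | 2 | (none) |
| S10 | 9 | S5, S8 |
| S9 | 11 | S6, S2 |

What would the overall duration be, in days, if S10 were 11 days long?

Critical path before the change: S2→S8→S10 = 5+6+9 = 20 giving 20 days.
S10 is on the critical path; changing it to 11 makes that path 22 days.
That remains the longest chain; total 22 days.

22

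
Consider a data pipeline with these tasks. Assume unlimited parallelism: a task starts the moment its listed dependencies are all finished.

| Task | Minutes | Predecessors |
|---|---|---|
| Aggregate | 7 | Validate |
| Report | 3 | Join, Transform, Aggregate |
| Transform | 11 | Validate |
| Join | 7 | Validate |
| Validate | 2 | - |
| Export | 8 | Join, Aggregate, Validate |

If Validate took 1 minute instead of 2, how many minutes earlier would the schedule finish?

As given, the longest chain is Validate→Join→Export = 2+7+8 = 17, so the finish is 17 minutes.
Validate is on the critical path; changing it to 1 makes that path 16 minutes.
The critical path is still Validate→Join→Export; finish is now 16 minutes.
Change in finish: 16 − 17 = -1 minutes.

1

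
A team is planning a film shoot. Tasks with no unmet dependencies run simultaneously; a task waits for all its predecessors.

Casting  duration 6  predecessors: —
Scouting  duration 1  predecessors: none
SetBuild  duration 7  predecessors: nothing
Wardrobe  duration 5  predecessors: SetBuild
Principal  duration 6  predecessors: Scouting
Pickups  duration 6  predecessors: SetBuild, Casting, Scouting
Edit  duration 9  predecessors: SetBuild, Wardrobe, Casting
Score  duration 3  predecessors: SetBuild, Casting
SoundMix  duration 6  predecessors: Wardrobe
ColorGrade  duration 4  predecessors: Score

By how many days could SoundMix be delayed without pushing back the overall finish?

3

The longest chain is SetBuild→Wardrobe→Edit = 7+5+9 = 21; overall finish 21 days.
SoundMix finishes as early as 18 and must finish by 21.
Slack of SoundMix = 15 − 12 = 3 days.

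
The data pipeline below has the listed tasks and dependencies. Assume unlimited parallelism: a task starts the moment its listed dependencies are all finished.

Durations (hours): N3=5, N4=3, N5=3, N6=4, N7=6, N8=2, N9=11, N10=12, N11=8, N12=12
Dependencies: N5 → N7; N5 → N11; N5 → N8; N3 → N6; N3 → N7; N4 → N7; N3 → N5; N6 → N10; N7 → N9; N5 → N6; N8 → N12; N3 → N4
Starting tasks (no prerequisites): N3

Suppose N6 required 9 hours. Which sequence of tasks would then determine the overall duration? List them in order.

N3, N5, N6, N10

The binding path is N3→N4→N7→N9 = 5+3+6+11 = 25; finish at 25 hours.
The longest path through N6 is only 24 hours, so N6 has float 1.
The binding chain switches to N3→N5→N6→N10 = 5+3+9+12 = 29; finish 29 hours.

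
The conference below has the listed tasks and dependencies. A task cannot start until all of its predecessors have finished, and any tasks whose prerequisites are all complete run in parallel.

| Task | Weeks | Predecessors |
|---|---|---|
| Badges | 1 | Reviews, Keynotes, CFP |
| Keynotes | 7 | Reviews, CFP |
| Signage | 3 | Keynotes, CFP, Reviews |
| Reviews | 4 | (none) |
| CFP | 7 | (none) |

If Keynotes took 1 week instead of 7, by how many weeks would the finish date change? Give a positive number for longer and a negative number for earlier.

-6

Critical path before the change: CFP→Keynotes→Signage = 7+7+3 = 17 giving 17 weeks.
Keynotes lies on that path, so at 1 week the path becomes 11 weeks.
No other chain overtakes it, so the finish is 11 weeks.
Change in finish: 11 − 17 = -6 weeks.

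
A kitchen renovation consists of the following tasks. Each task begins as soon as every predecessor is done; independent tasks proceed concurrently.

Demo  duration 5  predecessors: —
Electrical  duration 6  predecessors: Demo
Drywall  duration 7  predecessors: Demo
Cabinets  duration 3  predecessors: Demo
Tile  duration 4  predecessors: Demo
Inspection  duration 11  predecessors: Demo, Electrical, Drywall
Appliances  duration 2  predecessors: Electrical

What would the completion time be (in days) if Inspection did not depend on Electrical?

23

Before: longest chain Demo→Drywall→Inspection = 5+7+11 = 23, finish 23.
Dropping Electrical→Inspection doesn't change Inspection's earliest start (12); another predecessor still binds.
The longest chain is now Demo→Drywall→Inspection = 5+7+11 = 23, so the project takes 23 days.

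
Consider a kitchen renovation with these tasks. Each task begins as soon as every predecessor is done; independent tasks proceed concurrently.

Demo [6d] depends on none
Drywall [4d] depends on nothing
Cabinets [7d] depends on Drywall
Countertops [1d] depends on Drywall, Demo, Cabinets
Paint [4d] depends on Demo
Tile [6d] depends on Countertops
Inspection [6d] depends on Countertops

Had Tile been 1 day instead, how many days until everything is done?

Critical path before the change: Drywall→Cabinets→Countertops→Tile = 4+7+1+6 = 18 giving 18 days.
Tile lies on that path, so at 1 day the path becomes 13 days.
The binding chain switches to Drywall→Cabinets→Countertops→Inspection = 4+7+1+6 = 18; finish 18 days.

18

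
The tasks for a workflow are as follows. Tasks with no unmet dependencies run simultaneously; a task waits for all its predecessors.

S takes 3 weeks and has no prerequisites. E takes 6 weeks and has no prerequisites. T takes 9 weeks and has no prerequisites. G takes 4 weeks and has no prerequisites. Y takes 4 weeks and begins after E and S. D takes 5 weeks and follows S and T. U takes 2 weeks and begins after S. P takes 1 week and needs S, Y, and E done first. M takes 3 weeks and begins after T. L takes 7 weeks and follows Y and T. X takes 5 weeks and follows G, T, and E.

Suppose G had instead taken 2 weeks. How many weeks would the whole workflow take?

Critical path before the change: E→Y→L = 6+4+7 = 17 giving 17 weeks.
The longest path through G is only 9 weeks, so G has float 8.
That remains the longest chain; total 17 weeks.

17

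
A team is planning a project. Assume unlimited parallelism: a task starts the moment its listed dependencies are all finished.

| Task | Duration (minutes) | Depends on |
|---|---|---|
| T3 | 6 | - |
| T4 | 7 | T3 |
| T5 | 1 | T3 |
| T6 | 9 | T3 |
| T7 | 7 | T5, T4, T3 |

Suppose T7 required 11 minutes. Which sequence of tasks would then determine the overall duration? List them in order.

T3, T4, T7

Critical path before the change: T3→T4→T7 = 6+7+7 = 20 giving 20 minutes.
T7 is on the critical path; changing it to 11 makes that path 24 minutes.
That remains the longest chain; total 24 minutes.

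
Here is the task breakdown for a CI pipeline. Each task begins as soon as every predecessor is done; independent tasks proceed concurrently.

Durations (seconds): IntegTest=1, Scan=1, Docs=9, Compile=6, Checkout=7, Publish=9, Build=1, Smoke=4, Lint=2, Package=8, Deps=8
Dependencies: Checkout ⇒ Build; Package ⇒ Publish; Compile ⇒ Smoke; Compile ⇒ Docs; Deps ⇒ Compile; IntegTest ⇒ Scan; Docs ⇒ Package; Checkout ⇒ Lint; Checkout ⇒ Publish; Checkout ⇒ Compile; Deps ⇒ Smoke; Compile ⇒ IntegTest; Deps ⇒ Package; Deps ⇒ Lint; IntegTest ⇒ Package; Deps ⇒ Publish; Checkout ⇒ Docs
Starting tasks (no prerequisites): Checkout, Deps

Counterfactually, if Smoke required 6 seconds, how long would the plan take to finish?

As given, the longest chain is Deps→Compile→Docs→Package→Publish = 8+6+9+8+9 = 40, so the finish is 40 seconds.
The longest path through Smoke is only 18 seconds, so Smoke has float 22.
The critical path is still Deps→Compile→Docs→Package→Publish; finish is now 40 seconds.

40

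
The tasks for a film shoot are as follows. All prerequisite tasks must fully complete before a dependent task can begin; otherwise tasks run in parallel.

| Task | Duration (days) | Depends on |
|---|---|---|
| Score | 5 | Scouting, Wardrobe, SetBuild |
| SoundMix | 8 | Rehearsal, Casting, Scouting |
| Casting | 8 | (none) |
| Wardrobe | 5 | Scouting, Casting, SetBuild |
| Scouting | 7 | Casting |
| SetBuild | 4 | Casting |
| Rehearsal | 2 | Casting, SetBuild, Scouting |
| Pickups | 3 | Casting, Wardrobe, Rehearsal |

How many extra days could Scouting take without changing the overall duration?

0

The longest chain is Casting→Scouting→Wardrobe→Score = 8+7+5+5 = 25; overall finish 25 days.
Scouting finishes as early as 15 and must finish by 15.
Float = 25 − 25 = 0.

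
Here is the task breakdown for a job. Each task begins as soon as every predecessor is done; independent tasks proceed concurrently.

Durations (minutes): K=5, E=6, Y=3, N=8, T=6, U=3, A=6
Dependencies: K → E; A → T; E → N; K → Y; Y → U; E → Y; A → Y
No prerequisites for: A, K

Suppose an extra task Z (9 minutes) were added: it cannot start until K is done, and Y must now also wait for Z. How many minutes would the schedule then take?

Originally the schedule takes 19 minutes.
With Z inserted, Y now waits for max(K, E, A, Z).
New critical path: K→Z→Y→U = 5+9+3+3 = 20 ⇒ 20 minutes.

20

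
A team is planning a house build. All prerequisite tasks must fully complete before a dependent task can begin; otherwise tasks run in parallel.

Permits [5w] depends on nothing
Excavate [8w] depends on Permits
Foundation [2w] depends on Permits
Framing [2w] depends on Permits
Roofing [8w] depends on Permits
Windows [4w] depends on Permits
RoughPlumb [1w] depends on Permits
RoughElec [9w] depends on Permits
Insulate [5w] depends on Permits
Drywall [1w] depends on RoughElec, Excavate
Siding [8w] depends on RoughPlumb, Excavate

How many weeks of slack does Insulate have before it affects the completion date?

Critical path: Permits→Excavate→Siding = 5+8+8 = 21, so the finish is 21 weeks.
The longest chain containing Insulate totals 10 weeks.
Slack of Insulate = 16 − 5 = 11 weeks.

11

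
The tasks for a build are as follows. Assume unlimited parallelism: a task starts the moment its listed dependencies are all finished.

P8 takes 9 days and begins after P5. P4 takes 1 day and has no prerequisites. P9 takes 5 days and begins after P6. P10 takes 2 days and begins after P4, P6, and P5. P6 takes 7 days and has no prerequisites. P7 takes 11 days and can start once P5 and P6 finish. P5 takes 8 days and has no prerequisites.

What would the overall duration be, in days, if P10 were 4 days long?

Critical path before the change: P5→P7 = 8+11 = 19 giving 19 days.
The longest path through P10 is only 10 days, so P10 has float 9.
That remains the longest chain; total 19 days.

19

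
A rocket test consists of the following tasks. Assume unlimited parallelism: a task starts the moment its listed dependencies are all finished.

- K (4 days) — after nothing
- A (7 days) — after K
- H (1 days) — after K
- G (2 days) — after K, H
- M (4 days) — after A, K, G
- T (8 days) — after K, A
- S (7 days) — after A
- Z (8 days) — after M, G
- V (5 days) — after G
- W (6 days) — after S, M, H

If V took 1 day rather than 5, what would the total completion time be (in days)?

As given, the longest chain is K→A→S→W = 4+7+7+6 = 24, so the finish is 24 days.
V is off the critical path — its longest chain is 12 days, giving 12 of slack.
That remains the longest chain; total 24 days.

24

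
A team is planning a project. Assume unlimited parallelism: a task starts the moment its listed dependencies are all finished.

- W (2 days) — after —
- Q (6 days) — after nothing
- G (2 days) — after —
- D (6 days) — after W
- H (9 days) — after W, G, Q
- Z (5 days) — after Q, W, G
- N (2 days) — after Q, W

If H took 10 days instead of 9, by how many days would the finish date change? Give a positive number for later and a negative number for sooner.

The binding path is Q→H = 6+9 = 15; finish at 15 days.
H lies on that path, so at 10 days the path becomes 16 days.
That remains the longest chain; total 16 days.
Change in finish: 16 − 15 = +1 days.

1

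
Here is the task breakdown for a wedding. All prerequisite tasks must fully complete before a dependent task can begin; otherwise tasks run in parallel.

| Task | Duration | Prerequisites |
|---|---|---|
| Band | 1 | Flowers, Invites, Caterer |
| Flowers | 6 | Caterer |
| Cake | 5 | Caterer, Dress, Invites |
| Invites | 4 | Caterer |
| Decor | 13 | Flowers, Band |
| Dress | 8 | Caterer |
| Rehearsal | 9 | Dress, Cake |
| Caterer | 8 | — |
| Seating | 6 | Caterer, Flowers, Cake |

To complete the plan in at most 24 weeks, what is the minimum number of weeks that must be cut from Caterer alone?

Current finish: 30 weeks; target: 24.
Caterer is on every critical path, so each week cut from Caterer cuts the finish by one (this holds down to a finish of 23).
Need 30 − 24 = 6 weeks off Caterer → Caterer becomes 2 weeks, finish becomes 24.

6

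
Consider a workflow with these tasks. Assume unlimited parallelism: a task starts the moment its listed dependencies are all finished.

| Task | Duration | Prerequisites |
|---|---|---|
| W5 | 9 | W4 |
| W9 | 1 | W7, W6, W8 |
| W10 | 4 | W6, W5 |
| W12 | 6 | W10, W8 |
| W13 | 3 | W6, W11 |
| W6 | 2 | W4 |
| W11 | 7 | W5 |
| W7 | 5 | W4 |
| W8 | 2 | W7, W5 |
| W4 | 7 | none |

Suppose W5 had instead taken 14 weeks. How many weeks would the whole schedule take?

31

The binding path is W4→W5→W10→W12 = 7+9+4+6 = 26; finish at 26 weeks.
W5 lies on that path, so at 14 weeks the path becomes 31 weeks.
That remains the longest chain; total 31 weeks.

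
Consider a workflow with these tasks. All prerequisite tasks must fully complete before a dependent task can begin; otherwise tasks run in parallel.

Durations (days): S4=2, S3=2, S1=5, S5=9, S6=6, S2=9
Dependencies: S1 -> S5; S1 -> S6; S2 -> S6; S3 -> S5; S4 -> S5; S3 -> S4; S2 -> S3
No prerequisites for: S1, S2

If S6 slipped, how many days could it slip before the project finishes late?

7

Critical path: S2→S3→S4→S5 = 9+2+2+9 = 22, so the finish is 22 days.
S6 finishes as early as 15 and must finish by 22.
So S6 can slip 22 − 15 = 7 days.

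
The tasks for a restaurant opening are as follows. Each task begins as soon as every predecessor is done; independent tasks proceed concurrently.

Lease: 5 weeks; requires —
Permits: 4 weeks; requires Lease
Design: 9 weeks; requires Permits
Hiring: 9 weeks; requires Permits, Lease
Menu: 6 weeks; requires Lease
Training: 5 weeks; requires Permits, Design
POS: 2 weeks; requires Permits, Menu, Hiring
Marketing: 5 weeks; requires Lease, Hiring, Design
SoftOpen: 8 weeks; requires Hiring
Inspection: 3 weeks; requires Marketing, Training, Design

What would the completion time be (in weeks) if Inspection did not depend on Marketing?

26

Before: longest chain Lease→Permits→Design→Training→Inspection = 5+4+9+5+3 = 26, finish 26.
Dropping Marketing→Inspection doesn't change Inspection's earliest start (23); another predecessor still binds.
After: Lease→Permits→Design→Training→Inspection = 5+4+9+5+3 = 26 → 26 weeks.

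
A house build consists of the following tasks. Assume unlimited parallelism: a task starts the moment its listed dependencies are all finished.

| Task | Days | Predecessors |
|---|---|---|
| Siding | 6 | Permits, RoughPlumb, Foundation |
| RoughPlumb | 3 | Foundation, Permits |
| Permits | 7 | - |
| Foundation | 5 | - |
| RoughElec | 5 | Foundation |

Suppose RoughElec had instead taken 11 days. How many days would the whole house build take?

The binding path is Permits→RoughPlumb→Siding = 7+3+6 = 16; finish at 16 days.
RoughElec has 6 days of float (longest path through it is 10).
That remains the longest chain; total 16 days.

16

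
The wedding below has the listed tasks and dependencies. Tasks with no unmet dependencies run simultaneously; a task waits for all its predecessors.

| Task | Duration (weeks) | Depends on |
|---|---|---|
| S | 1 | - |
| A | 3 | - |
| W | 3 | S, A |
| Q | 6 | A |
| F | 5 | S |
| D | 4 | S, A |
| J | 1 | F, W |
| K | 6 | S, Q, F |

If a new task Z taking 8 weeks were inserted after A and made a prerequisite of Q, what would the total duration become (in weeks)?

Originally the job takes 15 weeks.
With Z inserted, Q now waits for max(A, Z).
New critical path: A→Z→Q→K = 3+8+6+6 = 23 ⇒ 23 weeks.

23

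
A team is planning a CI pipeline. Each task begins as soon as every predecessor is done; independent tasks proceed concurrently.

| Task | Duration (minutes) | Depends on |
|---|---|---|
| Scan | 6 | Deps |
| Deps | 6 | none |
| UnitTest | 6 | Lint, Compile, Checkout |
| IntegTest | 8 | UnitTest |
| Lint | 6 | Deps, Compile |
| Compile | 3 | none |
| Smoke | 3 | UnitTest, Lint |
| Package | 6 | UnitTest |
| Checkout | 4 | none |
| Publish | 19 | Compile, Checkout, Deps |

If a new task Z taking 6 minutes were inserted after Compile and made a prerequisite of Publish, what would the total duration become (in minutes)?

28

Originally the project takes 26 minutes.
With Z inserted, Publish now waits for max(Compile, Checkout, Deps, Z).
New critical path: Compile→Z→Publish = 3+6+19 = 28 ⇒ 28 minutes.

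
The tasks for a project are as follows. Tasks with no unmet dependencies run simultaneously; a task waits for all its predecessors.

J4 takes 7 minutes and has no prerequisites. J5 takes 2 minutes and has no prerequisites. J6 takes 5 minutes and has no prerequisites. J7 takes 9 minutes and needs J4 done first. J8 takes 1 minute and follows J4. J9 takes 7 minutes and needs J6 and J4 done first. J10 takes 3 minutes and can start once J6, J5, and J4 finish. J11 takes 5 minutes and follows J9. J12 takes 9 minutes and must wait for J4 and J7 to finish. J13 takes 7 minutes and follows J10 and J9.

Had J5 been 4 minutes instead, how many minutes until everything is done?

25

As given, the longest chain is J4→J7→J12 = 7+9+9 = 25, so the finish is 25 minutes.
J5 is off the critical path — its longest chain is 12 minutes, giving 13 of slack.
The critical path is still J4→J7→J12; finish is now 25 minutes.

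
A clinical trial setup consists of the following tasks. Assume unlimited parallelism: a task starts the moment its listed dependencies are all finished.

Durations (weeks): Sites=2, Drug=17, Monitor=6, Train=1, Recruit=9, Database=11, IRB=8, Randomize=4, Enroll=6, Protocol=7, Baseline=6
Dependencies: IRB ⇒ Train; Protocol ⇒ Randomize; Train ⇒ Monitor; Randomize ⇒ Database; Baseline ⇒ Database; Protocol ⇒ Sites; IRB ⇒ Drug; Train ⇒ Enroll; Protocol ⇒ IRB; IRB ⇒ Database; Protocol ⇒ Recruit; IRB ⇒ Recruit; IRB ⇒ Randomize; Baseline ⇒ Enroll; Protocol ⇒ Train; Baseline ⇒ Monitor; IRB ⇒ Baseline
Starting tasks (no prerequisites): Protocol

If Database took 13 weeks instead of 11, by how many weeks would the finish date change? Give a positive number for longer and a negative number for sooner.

2

Actual critical path: Protocol→IRB→Baseline→Database = 7+8+6+11 = 32 ⇒ 32 weeks.
Database is on the critical path; changing it to 13 makes that path 34 weeks.
That remains the longest chain; total 34 weeks.
Change in finish: 34 − 32 = +2 weeks.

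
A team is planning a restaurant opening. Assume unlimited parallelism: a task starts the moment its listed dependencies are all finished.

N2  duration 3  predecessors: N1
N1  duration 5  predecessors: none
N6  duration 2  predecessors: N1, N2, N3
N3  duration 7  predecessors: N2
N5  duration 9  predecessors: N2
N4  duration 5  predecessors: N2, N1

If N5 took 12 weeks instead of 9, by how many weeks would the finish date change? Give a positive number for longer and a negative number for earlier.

3

As given, the longest chain is N1→N2→N5 = 5+3+9 = 17, so the finish is 17 weeks.
Since N5 is critical, the +3 change carries straight to that chain (now 20 weeks).
No other chain overtakes it, so the finish is 20 weeks.
Change in finish: 20 − 17 = +3 weeks.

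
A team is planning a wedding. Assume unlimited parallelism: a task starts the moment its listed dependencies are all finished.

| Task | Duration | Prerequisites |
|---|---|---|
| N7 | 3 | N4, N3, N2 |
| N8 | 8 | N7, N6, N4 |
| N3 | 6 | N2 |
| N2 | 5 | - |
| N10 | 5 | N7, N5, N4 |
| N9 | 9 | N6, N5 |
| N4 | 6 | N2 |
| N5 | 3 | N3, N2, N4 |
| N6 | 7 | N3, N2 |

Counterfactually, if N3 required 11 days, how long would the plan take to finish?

The binding path is N2→N3→N6→N9 = 5+6+7+9 = 27; finish at 27 days.
N3 is on the critical path; changing it to 11 makes that path 32 days.
No other chain overtakes it, so the finish is 32 days.

32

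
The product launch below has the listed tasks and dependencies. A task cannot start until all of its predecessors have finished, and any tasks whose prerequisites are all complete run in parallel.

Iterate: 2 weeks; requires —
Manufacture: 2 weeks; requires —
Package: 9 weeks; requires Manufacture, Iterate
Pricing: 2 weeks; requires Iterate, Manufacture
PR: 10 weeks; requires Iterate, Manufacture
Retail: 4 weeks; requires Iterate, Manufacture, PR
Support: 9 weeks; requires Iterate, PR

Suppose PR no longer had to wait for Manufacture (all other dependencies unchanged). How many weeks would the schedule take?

Before: longest chain Iterate→PR→Support = 2+10+9 = 21, finish 21.
Dropping Manufacture→PR doesn't change PR's earliest start (2); another predecessor still binds.
New critical path: Iterate→PR→Support = 2+10+9 = 21 ⇒ 21 weeks.

21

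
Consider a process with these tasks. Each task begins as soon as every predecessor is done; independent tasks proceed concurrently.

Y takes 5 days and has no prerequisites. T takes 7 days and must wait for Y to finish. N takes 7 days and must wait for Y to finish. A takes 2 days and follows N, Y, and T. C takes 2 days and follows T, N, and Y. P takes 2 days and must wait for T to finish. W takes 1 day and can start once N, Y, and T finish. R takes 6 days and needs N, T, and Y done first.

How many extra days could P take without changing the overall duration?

Critical path: Y→T→R = 5+7+6 = 18, so the finish is 18 days.
P finishes as early as 14 and must finish by 18.
Slack of P = 16 − 12 = 4 days.

4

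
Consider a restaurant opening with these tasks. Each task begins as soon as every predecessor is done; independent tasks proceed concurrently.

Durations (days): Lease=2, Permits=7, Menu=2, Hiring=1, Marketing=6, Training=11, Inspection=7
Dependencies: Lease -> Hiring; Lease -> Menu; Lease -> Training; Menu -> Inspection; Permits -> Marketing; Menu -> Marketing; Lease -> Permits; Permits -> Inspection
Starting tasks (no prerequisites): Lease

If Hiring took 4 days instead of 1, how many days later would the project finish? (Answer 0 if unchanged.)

0

As given, the longest chain is Lease→Permits→Inspection = 2+7+7 = 16, so the finish is 16 days.
The longest path through Hiring is only 3 days, so Hiring has float 13.
That remains the longest chain; total 16 days.
Change in finish: 16 − 16 = +0 days.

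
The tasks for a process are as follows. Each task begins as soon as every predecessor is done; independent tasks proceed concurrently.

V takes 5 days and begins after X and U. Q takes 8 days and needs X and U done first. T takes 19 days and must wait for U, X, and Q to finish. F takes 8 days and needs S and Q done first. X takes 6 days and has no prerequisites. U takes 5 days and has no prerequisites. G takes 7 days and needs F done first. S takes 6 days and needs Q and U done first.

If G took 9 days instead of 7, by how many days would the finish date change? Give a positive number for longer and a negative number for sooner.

Critical path before the change: X→Q→S→F→G = 6+8+6+8+7 = 35 giving 35 days.
G is on the critical path; changing it to 9 makes that path 37 days.
That remains the longest chain; total 37 days.
Change in finish: 37 − 35 = +2 days.

2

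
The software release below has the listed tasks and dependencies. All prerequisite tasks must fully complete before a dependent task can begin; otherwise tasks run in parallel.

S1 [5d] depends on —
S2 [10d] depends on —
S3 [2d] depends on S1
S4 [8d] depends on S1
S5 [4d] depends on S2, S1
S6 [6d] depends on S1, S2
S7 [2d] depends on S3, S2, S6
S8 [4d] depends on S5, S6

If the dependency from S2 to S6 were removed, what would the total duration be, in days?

18

Before: longest chain S2→S6→S8 = 10+6+4 = 20, finish 20.
Without S2→S6, S6's earliest start moves from 10 to 5.
After: S2→S5→S8 = 10+4+4 = 18 → 18 days.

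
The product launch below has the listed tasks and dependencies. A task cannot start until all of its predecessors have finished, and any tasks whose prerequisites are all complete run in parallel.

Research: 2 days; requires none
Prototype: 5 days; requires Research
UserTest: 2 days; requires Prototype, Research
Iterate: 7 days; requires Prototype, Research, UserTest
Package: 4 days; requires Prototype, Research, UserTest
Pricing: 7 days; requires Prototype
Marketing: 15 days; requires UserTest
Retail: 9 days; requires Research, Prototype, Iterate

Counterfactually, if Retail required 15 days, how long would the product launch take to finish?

Critical path before the change: Research→Prototype→UserTest→Iterate→Retail = 2+5+2+7+9 = 25 giving 25 days.
Retail lies on that path, so at 15 days the path becomes 31 days.
The critical path is still Research→Prototype→UserTest→Iterate→Retail; finish is now 31 days.

31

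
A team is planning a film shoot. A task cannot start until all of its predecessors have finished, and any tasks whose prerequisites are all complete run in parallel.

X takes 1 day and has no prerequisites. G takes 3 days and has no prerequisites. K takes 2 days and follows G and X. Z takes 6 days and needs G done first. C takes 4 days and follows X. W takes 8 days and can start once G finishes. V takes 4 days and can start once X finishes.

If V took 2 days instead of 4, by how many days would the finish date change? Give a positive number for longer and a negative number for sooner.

0

Critical path before the change: G→W = 3+8 = 11 giving 11 days.
V is off the critical path — its longest chain is 5 days, giving 6 of slack.
No other chain overtakes it, so the finish is 11 days.
Change in finish: 11 − 11 = +0 days.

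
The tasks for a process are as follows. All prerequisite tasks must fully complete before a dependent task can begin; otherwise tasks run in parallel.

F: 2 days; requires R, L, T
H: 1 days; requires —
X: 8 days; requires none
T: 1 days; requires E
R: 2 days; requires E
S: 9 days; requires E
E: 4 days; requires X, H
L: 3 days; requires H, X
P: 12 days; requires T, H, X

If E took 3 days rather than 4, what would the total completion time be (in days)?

As given, the longest chain is X→E→T→P = 8+4+1+12 = 25, so the finish is 25 days.
E lies on that path, so at 3 days the path becomes 24 days.
The critical path is still X→E→T→P; finish is now 24 days.

24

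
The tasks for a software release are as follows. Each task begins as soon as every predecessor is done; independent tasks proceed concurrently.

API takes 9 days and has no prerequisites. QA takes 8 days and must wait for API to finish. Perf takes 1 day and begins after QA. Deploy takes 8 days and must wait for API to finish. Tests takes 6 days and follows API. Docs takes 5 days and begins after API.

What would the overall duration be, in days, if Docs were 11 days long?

The binding path is API→QA→Perf = 9+8+1 = 18; finish at 18 days.
Docs has 4 days of float (longest path through it is 14).
Now API→Docs = 9+11 = 20 is longest, so the finish becomes 20 days.

20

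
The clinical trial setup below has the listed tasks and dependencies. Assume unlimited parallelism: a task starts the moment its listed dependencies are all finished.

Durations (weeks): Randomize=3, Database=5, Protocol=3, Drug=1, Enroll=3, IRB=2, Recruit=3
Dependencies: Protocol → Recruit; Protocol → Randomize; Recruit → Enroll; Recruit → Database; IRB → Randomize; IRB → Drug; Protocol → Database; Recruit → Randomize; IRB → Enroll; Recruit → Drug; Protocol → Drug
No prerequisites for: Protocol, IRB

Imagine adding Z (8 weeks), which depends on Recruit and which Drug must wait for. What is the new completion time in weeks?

Originally the clinical trial setup takes 11 weeks.
With Z inserted, Drug now waits for max(IRB, Recruit, Protocol, Z).
New critical path: Protocol→Recruit→Z→Drug = 3+3+8+1 = 15 ⇒ 15 weeks.

15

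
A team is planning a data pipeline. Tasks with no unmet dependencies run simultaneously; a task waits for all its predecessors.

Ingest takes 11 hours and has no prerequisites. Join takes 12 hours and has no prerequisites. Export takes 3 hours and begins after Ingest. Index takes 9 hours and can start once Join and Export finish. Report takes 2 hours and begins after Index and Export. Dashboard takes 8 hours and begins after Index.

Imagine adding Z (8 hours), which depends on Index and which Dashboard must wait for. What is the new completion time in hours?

Originally the job takes 31 hours.
With Z inserted, Dashboard now waits for max(Index, Z).
New critical path: Ingest→Export→Index→Z→Dashboard = 11+3+9+8+8 = 39 ⇒ 39 hours.

39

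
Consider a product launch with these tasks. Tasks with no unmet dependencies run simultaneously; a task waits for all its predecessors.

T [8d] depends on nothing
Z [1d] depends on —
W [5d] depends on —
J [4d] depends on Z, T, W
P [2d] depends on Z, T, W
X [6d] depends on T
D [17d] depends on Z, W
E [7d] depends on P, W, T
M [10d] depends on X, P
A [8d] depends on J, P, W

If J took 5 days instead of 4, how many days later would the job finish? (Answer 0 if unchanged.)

0

Baseline: T→X→M = 8+6+10 = 24 → 24 days.
J is off the critical path — its longest chain is 20 days, giving 4 of slack.
No other chain overtakes it, so the finish is 24 days.
Change in finish: 24 − 24 = +0 days.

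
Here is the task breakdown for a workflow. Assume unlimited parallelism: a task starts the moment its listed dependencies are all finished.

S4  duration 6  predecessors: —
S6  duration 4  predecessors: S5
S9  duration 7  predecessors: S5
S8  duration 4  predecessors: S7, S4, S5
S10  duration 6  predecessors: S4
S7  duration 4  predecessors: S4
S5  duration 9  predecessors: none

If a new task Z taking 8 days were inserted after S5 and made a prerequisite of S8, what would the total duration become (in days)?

21

Originally the project takes 16 days.
With Z inserted, S8 now waits for max(S7, S4, S5, Z).
New critical path: S5→Z→S8 = 9+8+4 = 21 ⇒ 21 days.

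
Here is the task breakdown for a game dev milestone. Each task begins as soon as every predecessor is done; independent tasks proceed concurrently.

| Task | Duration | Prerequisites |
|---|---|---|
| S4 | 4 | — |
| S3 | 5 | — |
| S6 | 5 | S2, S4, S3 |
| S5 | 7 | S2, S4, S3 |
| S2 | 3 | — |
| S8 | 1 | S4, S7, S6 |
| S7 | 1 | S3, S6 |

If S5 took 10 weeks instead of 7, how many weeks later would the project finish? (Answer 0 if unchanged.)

3

Actual critical path: S3→S5 = 5+7 = 12 ⇒ 12 weeks.
Since S5 is critical, the +3 change carries straight to that chain (now 15 weeks).
That remains the longest chain; total 15 weeks.
Change in finish: 15 − 12 = +3 weeks.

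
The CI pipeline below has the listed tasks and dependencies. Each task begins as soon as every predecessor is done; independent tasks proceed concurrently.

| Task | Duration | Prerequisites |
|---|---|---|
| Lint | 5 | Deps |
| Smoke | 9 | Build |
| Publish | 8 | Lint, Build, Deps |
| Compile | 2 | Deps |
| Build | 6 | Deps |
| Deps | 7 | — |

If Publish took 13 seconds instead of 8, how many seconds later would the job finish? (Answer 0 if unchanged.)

Actual critical path: Deps→Build→Smoke = 7+6+9 = 22 ⇒ 22 seconds.
The longest path through Publish is only 21 seconds, so Publish has float 1.
The binding chain switches to Deps→Build→Publish = 7+6+13 = 26; finish 26 seconds.
Change in finish: 26 − 22 = +4 seconds.

4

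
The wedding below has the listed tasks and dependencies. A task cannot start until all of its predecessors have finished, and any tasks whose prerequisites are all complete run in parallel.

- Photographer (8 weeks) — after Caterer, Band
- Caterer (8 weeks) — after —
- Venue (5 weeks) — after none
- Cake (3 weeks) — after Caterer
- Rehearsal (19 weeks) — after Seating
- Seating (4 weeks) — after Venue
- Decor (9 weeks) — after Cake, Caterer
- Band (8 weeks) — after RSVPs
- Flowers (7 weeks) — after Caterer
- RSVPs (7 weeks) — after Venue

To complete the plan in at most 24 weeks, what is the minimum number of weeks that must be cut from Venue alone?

Current finish: 28 weeks; target: 24.
Venue is on every critical path, so each week cut from Venue cuts the finish by one (this holds down to a finish of 24).
Need 28 − 24 = 4 weeks off Venue → Venue becomes 1 week, finish becomes 24.

4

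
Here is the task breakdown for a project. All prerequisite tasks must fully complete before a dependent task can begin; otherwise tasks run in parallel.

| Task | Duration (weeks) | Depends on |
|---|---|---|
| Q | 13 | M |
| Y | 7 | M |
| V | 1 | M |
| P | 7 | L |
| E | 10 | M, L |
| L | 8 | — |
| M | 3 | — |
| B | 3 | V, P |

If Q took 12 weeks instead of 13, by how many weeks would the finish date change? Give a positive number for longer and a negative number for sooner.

As given, the longest chain is L→P→B = 8+7+3 = 18, so the finish is 18 weeks.
Q has 2 weeks of float (longest path through it is 16).
The critical path is still L→P→B; finish is now 18 weeks.
Change in finish: 18 − 18 = +0 weeks.

0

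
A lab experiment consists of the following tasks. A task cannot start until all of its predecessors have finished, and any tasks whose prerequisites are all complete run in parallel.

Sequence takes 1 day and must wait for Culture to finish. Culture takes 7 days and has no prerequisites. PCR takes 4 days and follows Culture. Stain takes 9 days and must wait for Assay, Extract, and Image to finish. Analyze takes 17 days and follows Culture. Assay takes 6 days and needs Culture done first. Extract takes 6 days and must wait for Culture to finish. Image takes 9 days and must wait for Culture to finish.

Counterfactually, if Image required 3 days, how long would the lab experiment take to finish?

24

As given, the longest chain is Culture→Image→Stain = 7+9+9 = 25, so the finish is 25 days.
Image is on the critical path; changing it to 3 makes that path 19 days.
New critical path: Culture→Analyze = 7+17 = 24 ⇒ 24 days.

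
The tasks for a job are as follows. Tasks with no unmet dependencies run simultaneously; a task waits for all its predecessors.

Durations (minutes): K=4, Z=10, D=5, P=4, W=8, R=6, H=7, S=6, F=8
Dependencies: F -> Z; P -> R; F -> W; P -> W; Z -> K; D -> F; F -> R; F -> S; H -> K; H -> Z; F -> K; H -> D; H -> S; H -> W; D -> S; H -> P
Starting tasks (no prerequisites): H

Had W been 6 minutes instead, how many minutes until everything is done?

Critical path before the change: H→D→F→Z→K = 7+5+8+10+4 = 34 giving 34 minutes.
The longest path through W is only 28 minutes, so W has float 6.
The critical path is still H→D→F→Z→K; finish is now 34 minutes.

34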